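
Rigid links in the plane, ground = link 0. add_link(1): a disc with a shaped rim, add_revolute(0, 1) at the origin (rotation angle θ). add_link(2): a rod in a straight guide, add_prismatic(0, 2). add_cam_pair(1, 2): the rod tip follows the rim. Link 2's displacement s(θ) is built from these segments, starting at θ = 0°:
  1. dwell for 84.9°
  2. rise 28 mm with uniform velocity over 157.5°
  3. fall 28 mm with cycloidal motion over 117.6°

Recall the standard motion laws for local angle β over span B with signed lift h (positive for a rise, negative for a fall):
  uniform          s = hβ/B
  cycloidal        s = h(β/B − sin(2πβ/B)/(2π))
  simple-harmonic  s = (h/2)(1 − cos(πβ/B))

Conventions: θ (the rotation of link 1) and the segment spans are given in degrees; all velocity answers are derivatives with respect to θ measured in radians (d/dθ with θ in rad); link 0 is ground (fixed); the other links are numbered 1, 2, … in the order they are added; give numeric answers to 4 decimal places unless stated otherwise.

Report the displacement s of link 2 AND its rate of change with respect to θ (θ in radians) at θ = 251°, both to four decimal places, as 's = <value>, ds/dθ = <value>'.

segment 1 (0° to 84.9°, dwell): s unchanged at 0.0000
segment 2 (84.9° to 242.4°, uniform, h = 28) is passed completely: s = 0.0000 + (28) = 28.0000
θ = 251° falls in segment 3 (242.4° to 360°, cycloidal, h = -28): β = 251 − 242.4 = 8.6°, B = 117.6°; Δs = -28·(0.0731 − sin(2π·0.0731)/(2π)) = -0.0713; s = 28.0000 − 0.0713 = 27.9287
velocity in seg [242.4°–360°] (cycloidal), θ in radians: β = 8.6° = 0.1501 rad, B = 117.6° = 2.0525 rad; ds/dθ = (h/B)(1 − cos(2πβ/B)) = ((-28)/2.0525)(1 − cos(2π·0.0731)) = -1.414917 mm/rad

s = 27.9287, ds/dθ = -1.4149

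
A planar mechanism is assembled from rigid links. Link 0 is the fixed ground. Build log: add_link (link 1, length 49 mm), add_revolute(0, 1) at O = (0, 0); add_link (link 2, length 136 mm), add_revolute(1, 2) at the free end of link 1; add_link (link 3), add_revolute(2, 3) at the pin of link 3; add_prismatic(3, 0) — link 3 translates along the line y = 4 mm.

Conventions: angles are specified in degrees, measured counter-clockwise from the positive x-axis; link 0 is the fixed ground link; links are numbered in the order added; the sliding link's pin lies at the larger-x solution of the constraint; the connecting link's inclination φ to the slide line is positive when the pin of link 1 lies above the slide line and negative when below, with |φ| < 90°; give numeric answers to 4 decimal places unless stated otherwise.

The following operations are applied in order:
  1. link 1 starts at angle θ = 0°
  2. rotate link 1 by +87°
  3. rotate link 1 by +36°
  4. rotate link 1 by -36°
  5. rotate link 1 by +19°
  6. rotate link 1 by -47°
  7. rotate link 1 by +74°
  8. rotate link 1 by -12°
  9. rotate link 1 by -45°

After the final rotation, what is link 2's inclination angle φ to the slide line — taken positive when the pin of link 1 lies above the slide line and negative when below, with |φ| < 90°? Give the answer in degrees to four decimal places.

geometry: r = 49 mm, L = 136 mm, e = 4 mm; θ starts at 0°
rotate link 1 by +87°: θ ← 0° +87° = 87°
rotate link 1 by +36°: θ ← 87° +36° = 123°
rotate link 1 by -36°: θ ← 123° -36° = 87°
rotate link 1 by +19°: θ ← 87° +19° = 106°
rotate link 1 by -47°: θ ← 106° -47° = 59°
rotate link 1 by +74°: θ ← 59° +74° = 133°
rotate link 1 by -12°: θ ← 133° -12° = 121°
rotate link 1 by -45°: θ ← 121° -45° = 76°
h = r sin θ − e = 47.544491 − 4 = 43.544491
sin φ = h / L = 43.544491 / 136 = 0.32018008
φ = arcsin(0.32018008) = 18.673816°

18.6738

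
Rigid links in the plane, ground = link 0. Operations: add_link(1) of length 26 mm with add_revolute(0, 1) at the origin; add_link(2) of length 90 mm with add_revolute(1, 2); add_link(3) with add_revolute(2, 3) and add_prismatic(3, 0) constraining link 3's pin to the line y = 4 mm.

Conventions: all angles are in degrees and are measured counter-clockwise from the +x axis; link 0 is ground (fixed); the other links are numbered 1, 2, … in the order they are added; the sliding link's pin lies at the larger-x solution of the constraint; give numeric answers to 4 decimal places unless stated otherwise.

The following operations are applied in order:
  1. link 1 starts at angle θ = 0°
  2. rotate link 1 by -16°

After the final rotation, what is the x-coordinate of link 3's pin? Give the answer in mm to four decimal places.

geometry: r = 26 mm, L = 90 mm, e = 4 mm; θ starts at 0°
rotate link 1 by -16°: θ ← 0° -16° = -16°
crank pin P = (r cos θ, r sin θ) = (24.992804, -7.166571)
h = r sin θ − e = -7.166571 − 4 = -11.166571
x = r cos θ + √(L² − h²) = 24.992804 + 89.304578 = 114.297382

114.2974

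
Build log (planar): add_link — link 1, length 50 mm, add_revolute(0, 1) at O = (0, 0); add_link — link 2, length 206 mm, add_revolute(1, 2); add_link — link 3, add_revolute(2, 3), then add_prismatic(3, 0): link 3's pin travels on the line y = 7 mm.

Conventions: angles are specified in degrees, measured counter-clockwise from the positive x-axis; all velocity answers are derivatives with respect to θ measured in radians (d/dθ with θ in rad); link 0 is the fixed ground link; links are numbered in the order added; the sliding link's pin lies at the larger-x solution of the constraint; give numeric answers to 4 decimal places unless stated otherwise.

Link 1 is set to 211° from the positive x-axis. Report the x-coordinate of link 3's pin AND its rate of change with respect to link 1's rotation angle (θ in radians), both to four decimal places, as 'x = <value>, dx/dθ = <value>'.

geometry: r = 50 mm, L = 206 mm, e = 7 mm
crank pin P = (r cos θ, r sin θ) = (-42.858365, -25.751904)
h = r sin θ − e = -25.751904 − 7 = -32.751904
x = r cos θ + √(L² − h²) = -42.858365 + 203.379726 = 160.521361
dx/dθ = −r sin θ − h·r cos θ/√(L² − h²) (θ in radians; h = -32.751904) = 18.850070

x = 160.5214, dx/dθ = 18.8501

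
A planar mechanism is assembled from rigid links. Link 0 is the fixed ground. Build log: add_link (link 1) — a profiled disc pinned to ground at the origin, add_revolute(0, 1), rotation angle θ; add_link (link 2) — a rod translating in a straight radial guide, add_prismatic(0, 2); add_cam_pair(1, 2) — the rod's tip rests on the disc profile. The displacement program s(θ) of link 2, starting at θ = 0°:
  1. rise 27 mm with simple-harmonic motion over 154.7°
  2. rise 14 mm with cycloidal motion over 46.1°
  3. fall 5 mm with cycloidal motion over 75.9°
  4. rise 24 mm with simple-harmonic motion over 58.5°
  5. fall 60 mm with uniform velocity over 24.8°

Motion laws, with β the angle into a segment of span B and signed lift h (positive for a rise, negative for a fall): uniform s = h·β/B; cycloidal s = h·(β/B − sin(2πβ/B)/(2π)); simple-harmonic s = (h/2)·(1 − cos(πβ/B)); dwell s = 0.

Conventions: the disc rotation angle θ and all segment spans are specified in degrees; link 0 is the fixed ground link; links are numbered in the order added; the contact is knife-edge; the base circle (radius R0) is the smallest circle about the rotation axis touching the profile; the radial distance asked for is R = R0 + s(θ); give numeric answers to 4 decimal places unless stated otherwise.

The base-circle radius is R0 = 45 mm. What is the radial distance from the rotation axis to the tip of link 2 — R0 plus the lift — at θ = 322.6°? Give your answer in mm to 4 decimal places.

seg 1 [0°–154.7°] simple-harmonic, h=27: full span → s += 27 → s = 27.0000
seg 2 [154.7°–200.8°] cycloidal, h=14: full span → s += 14 → s = 41.0000
seg 3 [200.8°–276.7°] cycloidal, h=-5: full span → s += -5 → s = 36.0000
seg 4 [276.7°–335.2°] simple-harmonic, h=24: θ=322.6° here. β=45.9, B=58.5. 24/2·(1 − cos(π·0.7846)) = 21.3561 → s = 57.3561
R = R0 + s = 45 + 57.3561 = 102.3561

102.3561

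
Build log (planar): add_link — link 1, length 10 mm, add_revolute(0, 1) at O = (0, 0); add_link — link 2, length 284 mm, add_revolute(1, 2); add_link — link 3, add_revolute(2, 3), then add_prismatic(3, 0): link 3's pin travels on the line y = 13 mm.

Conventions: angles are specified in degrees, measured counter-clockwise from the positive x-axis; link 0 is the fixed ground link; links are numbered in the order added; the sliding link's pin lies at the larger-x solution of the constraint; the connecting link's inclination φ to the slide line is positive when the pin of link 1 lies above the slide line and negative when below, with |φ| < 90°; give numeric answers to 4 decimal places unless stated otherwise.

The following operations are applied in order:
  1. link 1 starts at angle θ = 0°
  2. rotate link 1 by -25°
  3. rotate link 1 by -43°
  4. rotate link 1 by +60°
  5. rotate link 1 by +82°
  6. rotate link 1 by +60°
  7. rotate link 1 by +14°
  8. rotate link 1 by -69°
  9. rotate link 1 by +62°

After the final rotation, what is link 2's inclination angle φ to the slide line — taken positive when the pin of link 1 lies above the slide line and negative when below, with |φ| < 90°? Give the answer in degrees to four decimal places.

geometry: r = 10 mm, L = 284 mm, e = 13 mm; θ starts at 0°
rotate link 1 by -25°: θ ← 0° -25° = -25°
rotate link 1 by -43°: θ ← -25° -43° = -68°
rotate link 1 by +60°: θ ← -68° +60° = -8°
rotate link 1 by +82°: θ ← -8° +82° = 74°
rotate link 1 by +60°: θ ← 74° +60° = 134°
rotate link 1 by +14°: θ ← 134° +14° = 148°
rotate link 1 by -69°: θ ← 148° -69° = 79°
rotate link 1 by +62°: θ ← 79° +62° = 141°
h = r sin θ − e = 6.293204 − 13 = -6.706796
sin φ = h / L = -6.706796 / 284 = -0.02361548
φ = arcsin(-0.02361548) = -1.353193°

-1.3532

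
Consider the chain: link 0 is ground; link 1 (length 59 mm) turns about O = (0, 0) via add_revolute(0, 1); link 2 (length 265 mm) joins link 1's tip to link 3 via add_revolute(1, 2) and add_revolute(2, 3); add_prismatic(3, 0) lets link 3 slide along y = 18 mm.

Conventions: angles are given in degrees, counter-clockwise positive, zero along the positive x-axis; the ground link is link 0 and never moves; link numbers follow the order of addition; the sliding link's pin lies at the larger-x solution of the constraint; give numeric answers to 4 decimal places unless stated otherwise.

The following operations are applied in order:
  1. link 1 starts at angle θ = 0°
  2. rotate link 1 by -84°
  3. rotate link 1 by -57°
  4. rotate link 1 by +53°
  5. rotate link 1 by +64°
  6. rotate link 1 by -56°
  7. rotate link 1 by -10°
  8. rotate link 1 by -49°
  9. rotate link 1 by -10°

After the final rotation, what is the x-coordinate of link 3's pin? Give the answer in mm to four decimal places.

geometry: r = 59 mm, L = 265 mm, e = 18 mm; θ starts at 0°
rotate link 1 by -84°: θ ← 0° -84° = -84°
rotate link 1 by -57°: θ ← -84° -57° = -141°
rotate link 1 by +53°: θ ← -141° +53° = -88°
rotate link 1 by +64°: θ ← -88° +64° = -24°
rotate link 1 by -56°: θ ← -24° -56° = -80°
rotate link 1 by -10°: θ ← -80° -10° = -90°
rotate link 1 by -49°: θ ← -90° -49° = -139°
rotate link 1 by -10°: θ ← -139° -10° = -149°
crank pin P = (r cos θ, r sin θ) = (-50.572871, -30.387246)
h = r sin θ − e = -30.387246 − 18 = -48.387246
x = r cos θ + √(L² − h²) = -50.572871 + 260.544957 = 209.972086

209.9721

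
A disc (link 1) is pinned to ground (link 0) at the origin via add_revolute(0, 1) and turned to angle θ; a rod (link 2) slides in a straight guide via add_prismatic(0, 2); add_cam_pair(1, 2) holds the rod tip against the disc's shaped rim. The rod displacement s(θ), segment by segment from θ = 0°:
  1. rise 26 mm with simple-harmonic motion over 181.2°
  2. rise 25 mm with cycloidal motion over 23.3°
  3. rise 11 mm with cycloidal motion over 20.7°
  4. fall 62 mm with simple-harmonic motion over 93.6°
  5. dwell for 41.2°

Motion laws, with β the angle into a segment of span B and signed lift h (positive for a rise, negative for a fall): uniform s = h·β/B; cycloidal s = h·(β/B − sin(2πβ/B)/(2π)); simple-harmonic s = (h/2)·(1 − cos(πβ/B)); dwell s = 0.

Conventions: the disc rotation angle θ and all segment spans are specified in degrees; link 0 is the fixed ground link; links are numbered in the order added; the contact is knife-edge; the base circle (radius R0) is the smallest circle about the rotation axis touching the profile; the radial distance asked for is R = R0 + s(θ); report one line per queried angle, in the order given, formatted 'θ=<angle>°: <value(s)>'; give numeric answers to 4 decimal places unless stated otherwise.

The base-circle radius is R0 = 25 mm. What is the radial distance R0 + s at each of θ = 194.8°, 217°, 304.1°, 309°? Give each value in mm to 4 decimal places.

segment 1 (0° to 181.2°, simple-harmonic, h = 26) is passed completely: s = 0.0000 + (26) = 26.0000
θ = 194.8° falls in segment 2 (181.2° to 204.5°, cycloidal, h = 25): β = 194.8 − 181.2 = 13.6°, B = 23.3°; Δs = 25·(0.5837 − sin(2π·0.5837)/(2π)) = 16.5894; s = 26.0000 + 16.5894 = 42.5894
segment 2 (181.2° to 204.5°, cycloidal, h = 25) is passed completely: s = 26.0000 + (25) = 51.0000
θ = 217° falls in segment 3 (204.5° to 225.2°, cycloidal, h = 11): β = 217 − 204.5 = 12.5°, B = 20.7°; Δs = 11·(0.6039 − sin(2π·0.6039)/(2π)) = 7.7056; s = 51.0000 + 7.7056 = 58.7056
segment 3 (204.5° to 225.2°, cycloidal, h = 11) is passed completely: s = 51.0000 + (11) = 62.0000
θ = 304.1° falls in segment 4 (225.2° to 318.8°, simple-harmonic, h = -62): β = 304.1 − 225.2 = 78.9°, B = 93.6°; Δs = -62/2·(1 − cos(π·0.8429)) = -58.3027; s = 62.0000 − 58.3027 = 3.6973
θ = 309° falls in segment 4 (225.2° to 318.8°, simple-harmonic, h = -62): β = 309 − 225.2 = 83.8°, B = 93.6°; Δs = -62/2·(1 − cos(π·0.8953)) = -60.3381; s = 62.0000 − 60.3381 = 1.6619
θ=194.8°: R = R0 + s = 25 + 42.5894 = 67.5894
θ=217°: R = R0 + s = 25 + 58.7056 = 83.7056
θ=304.1°: R = R0 + s = 25 + 3.6973 = 28.6973
θ=309°: R = R0 + s = 25 + 1.6619 = 26.6619

θ=194.8°: 67.5894
θ=217°: 83.7056
θ=304.1°: 28.6973
θ=309°: 26.6619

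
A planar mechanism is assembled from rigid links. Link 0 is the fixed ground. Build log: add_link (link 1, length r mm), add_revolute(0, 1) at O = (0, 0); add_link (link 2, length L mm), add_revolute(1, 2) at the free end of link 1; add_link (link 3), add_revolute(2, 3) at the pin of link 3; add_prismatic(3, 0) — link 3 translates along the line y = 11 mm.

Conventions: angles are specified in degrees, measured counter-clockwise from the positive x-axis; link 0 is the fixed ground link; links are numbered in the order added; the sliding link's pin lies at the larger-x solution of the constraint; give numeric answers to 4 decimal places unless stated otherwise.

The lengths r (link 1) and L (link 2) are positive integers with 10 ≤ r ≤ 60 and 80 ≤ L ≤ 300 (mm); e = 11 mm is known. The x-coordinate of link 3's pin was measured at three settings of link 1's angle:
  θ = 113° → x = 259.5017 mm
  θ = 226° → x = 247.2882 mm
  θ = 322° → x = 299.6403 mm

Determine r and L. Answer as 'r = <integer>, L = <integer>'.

constraint per measurement: (x − r cos θ)² + (r sin θ − e)² = L²
subtracting the θ₁ and θ₂ equations cancels the r² and L² terms:
r = (x₁² − x₂²) / (2[(x₁cos θ₁ + e sin θ₁) − (x₂cos θ₂ + e sin θ₂)]) = 35.0001 → r = 35
L² = (x₁ − r cos θ₁)² + (r sin θ₁ − e)² = 75076.0210 → L = 274.0000 → L = 274
check at θ₃=322°: x = 299.6403 (printed 299.6403) ✓

r = 35, L = 274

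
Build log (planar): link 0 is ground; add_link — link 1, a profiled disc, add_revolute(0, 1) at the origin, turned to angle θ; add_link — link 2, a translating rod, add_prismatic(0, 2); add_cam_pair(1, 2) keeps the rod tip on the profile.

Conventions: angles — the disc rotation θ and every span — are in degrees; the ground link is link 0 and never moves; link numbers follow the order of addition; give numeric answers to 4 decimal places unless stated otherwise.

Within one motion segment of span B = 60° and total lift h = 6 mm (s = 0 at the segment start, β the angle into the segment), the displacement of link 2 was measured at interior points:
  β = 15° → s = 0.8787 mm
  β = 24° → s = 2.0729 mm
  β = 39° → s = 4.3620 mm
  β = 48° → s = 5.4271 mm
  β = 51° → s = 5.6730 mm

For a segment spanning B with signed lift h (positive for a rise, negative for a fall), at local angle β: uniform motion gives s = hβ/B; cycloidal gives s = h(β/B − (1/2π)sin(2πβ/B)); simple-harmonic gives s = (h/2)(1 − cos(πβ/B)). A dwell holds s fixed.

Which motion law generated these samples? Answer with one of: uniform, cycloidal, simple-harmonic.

candidates at β/B = r: uniform s = h·r (linear in β); cycloidal s = h·(r − sin(2πr)/(2π)); simple-harmonic s = (h/2)(1 − cos(πr))
β=15°: printed 0.8787 | uniform 1.5000, cycloidal 0.5451, simple-harmonic 0.8787
β=24°: printed 2.0729 | uniform 2.4000, cycloidal 1.8387, simple-harmonic 2.0729
β=39°: printed 4.3620 | uniform 3.9000, cycloidal 4.6726, simple-harmonic 4.3620
β=48°: printed 5.4271 | uniform 4.8000, cycloidal 5.7082, simple-harmonic 5.4271
β=51°: printed 5.6730 | uniform 5.1000, cycloidal 5.8726, simple-harmonic 5.6730
only one law matches every sample → simple-harmonic

simple-harmonic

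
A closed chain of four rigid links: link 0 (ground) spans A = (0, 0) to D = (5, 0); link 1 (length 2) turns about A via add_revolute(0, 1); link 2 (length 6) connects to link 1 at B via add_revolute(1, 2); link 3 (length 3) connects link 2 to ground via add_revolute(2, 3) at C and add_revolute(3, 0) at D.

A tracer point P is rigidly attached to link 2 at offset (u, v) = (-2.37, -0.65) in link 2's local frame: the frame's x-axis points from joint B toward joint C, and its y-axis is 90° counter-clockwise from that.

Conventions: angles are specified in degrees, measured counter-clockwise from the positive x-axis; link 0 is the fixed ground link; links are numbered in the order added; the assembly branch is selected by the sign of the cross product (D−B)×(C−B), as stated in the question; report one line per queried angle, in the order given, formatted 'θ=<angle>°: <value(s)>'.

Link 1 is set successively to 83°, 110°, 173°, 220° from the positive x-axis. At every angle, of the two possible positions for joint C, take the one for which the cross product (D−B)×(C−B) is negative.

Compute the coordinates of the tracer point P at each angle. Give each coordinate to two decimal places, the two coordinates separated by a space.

A=(0,0), D=(5.00,0)
θ=83°: B = A + 2.00·(cos83°, sin83°) = (0.2437, 1.9851)
θ=83°: |BD| = 5.1539
θ=83°: circle(B,6.00) ∩ circle(D,3.00): a=5.1963, h=2.9997
θ=83°:   candidates: C₊=(6.1945,2.7519) cross=15.460; C₋=(3.8838,-2.7846) cross=-15.460
θ=83°:   branch - wants cross < 0 → take C=(3.8838,-2.7846) (cross=-15.460)
θ=83°: ex = (C−B)/|BC| = (0.6067,-0.7950); ey = (0.7950,0.6067)
θ=83°: P = B + -2.37·ex + -0.65·ey = (-1.7108,3.4748)
θ=110°: B = A + 2.00·(cos110°, sin110°) = (-0.6840, 1.8794)
θ=110°: |BD| = 5.9867
θ=110°: circle(B,6.00) ∩ circle(D,3.00): a=5.2483, h=2.9077
θ=110°:   candidates: C₊=(5.2118,2.9925) cross=17.408; C₋=(3.3862,-2.5289) cross=-17.408
θ=110°:   branch - wants cross < 0 → take C=(3.3862,-2.5289) (cross=-17.408)
θ=110°: ex = (C−B)/|BC| = (0.6784,-0.7347); ey = (0.7347,0.6784)
θ=110°: P = B + -2.37·ex + -0.65·ey = (-2.7693,3.1797)
θ=173°: B = A + 2.00·(cos173°, sin173°) = (-1.9851, 0.2437)
θ=173°: |BD| = 6.9893
θ=173°: circle(B,6.00) ∩ circle(D,3.00): a=5.4262, h=2.5606
θ=173°:   candidates: C₊=(3.5271,2.6135) cross=17.897; C₋=(3.3485,-2.5045) cross=-17.897
θ=173°:   branch - wants cross < 0 → take C=(3.3485,-2.5045) (cross=-17.897)
θ=173°: ex = (C−B)/|BC| = (0.8889,-0.4580); ey = (0.4580,0.8889)
θ=173°: P = B + -2.37·ex + -0.65·ey = (-4.3896,0.7515)
θ=220°: B = A + 2.00·(cos220°, sin220°) = (-1.5321, -1.2856)
θ=220°: |BD| = 6.6574
θ=220°: circle(B,6.00) ∩ circle(D,3.00): a=5.3565, h=2.7033
θ=220°:   candidates: C₊=(3.2016,2.4012) cross=17.997; C₋=(4.2456,-2.9036) cross=-17.997
θ=220°:   branch - wants cross < 0 → take C=(4.2456,-2.9036) (cross=-17.997)
θ=220°: ex = (C−B)/|BC| = (0.9630,-0.2697); ey = (0.2697,0.9630)
θ=220°: P = B + -2.37·ex + -0.65·ey = (-3.9896,-1.2724)

θ=83°: -1.71 3.47
θ=110°: -2.77 3.18
θ=173°: -4.39 0.75
θ=220°: -3.99 -1.27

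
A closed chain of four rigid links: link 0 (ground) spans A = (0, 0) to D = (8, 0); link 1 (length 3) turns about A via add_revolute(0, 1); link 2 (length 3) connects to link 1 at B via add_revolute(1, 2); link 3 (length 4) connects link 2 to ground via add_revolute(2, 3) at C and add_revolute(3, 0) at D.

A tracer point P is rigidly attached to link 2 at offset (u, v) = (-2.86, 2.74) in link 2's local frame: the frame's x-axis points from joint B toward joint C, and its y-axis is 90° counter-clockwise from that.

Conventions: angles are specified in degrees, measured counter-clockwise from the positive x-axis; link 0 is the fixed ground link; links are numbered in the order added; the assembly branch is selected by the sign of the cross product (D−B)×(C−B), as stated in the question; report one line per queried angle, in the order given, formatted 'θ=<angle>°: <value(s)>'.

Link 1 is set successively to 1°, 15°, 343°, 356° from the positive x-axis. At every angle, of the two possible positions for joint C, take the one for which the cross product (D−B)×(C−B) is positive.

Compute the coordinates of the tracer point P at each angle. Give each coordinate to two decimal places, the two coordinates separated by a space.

A=(0,0), D=(8.00,0)
θ=1°: B = A + 3.00·(cos1°, sin1°) = (2.9995, 0.0524)
θ=1°: |BD| = 5.0007
θ=1°: circle(B,3.00) ∩ circle(D,4.00): a=1.8005, h=2.3996
θ=1°:   candidates: C₊=(4.8250,2.4330) cross=12.000; C₋=(4.7748,-2.3660) cross=-12.000
θ=1°:   branch + wants cross > 0 → take C=(4.8250,2.4330) (cross=12.000)
θ=1°: ex = (C−B)/|BC| = (0.6085,0.7936); ey = (-0.7936,0.6085)
θ=1°: P = B + -2.86·ex + 2.74·ey = (-0.9151,-0.5499)
θ=15°: B = A + 3.00·(cos15°, sin15°) = (2.8978, 0.7765)
θ=15°: |BD| = 5.1610
θ=15°: circle(B,3.00) ∩ circle(D,4.00): a=1.9023, h=2.3197
θ=15°:   candidates: C₊=(5.1274,2.7836) cross=11.972; C₋=(4.4294,-1.8031) cross=-11.972
θ=15°:   branch + wants cross > 0 → take C=(5.1274,2.7836) (cross=11.972)
θ=15°: ex = (C−B)/|BC| = (0.7432,0.6690); ey = (-0.6690,0.7432)
θ=15°: P = B + -2.86·ex + 2.74·ey = (-1.0610,0.8994)
θ=343°: B = A + 3.00·(cos343°, sin343°) = (2.8689, -0.8771)
θ=343°: |BD| = 5.2055
θ=343°: circle(B,3.00) ∩ circle(D,4.00): a=1.9304, h=2.2964
θ=343°:   candidates: C₊=(4.3848,1.7117) cross=11.954; C₋=(5.1586,-2.8154) cross=-11.954
θ=343°:   branch + wants cross > 0 → take C=(4.3848,1.7117) (cross=11.954)
θ=343°: ex = (C−B)/|BC| = (0.5053,0.8630); ey = (-0.8630,0.5053)
θ=343°: P = B + -2.86·ex + 2.74·ey = (-0.9407,-1.9607)
θ=356°: B = A + 3.00·(cos356°, sin356°) = (2.9927, -0.2093)
θ=356°: |BD| = 5.0117
θ=356°: circle(B,3.00) ∩ circle(D,4.00): a=1.8075, h=2.3944
θ=356°:   candidates: C₊=(4.6986,2.2585) cross=12.000; C₋=(4.8986,-2.5261) cross=-12.000
θ=356°:   branch + wants cross > 0 → take C=(4.6986,2.2585) (cross=12.000)
θ=356°: ex = (C−B)/|BC| = (0.5686,0.8226); ey = (-0.8226,0.5686)
θ=356°: P = B + -2.86·ex + 2.74·ey = (-0.8875,-1.0038)

θ=1°: -0.92 -0.55
θ=15°: -1.06 0.90
θ=343°: -0.94 -1.96
θ=356°: -0.89 -1.00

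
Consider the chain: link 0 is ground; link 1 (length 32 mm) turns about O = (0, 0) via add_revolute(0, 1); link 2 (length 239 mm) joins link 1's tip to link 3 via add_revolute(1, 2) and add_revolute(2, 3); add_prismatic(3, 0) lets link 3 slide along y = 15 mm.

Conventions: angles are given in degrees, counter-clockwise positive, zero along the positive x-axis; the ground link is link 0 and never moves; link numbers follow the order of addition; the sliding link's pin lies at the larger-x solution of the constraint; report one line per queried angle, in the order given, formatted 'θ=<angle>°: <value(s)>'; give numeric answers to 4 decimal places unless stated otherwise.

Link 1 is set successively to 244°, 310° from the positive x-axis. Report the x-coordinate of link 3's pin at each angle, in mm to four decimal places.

geometry: r = 32 mm, L = 239 mm, e = 15 mm
θ=244°: crank pin P = (r cos θ, r sin θ) = (-14.027877, -28.761409)
θ=244°: h = r sin θ − e = -28.761409 − 15 = -43.761409
θ=244°: x = r cos θ + √(L² − h²) = -14.027877 + 234.959441 = 220.931565
θ=310°: crank pin P = (r cos θ, r sin θ) = (20.569204, -24.513422)
θ=310°: h = r sin θ − e = -24.513422 − 15 = -39.513422
θ=310°: x = r cos θ + √(L² − h²) = 20.569204 + 235.711030 = 256.280233

θ=244°: 220.9316
θ=310°: 256.2802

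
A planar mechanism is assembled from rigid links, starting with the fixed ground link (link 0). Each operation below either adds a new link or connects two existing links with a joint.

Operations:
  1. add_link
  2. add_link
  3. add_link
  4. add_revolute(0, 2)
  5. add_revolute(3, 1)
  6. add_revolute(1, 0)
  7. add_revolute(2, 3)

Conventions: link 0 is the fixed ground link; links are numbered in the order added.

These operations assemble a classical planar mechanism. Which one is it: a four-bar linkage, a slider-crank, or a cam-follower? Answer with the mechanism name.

links: 4 (incl. ground); joints: 4 revolute, 0 prismatic, 0 higher (cam) pair, forming one closed loop
4 links in a single 4R loop → four-bar linkage

four-bar linkage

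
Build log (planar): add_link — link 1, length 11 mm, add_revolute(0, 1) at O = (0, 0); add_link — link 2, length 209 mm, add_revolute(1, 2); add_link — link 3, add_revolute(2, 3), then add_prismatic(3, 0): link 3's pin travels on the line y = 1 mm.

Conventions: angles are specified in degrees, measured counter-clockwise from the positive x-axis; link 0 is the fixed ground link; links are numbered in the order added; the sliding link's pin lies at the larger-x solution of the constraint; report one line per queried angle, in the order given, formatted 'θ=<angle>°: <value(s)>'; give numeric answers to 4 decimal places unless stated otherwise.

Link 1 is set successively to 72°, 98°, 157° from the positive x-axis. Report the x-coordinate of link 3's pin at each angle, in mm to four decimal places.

geometry: r = 11 mm, L = 209 mm, e = 1 mm
θ=72°: crank pin P = (r cos θ, r sin θ) = (3.399187, 10.461622)
θ=72°: h = r sin θ − e = 10.461622 − 1 = 9.461622
θ=72°: x = r cos θ + √(L² − h²) = 3.399187 + 208.785722 = 212.184909
θ=98°: crank pin P = (r cos θ, r sin θ) = (-1.530904, 10.892949)
θ=98°: h = r sin θ − e = 10.892949 − 1 = 9.892949
θ=98°: x = r cos θ + √(L² − h²) = -1.530904 + 208.765729 = 207.234825
θ=157°: crank pin P = (r cos θ, r sin θ) = (-10.125553, 4.298042)
θ=157°: h = r sin θ − e = 4.298042 − 1 = 3.298042
θ=157°: x = r cos θ + √(L² − h²) = -10.125553 + 208.973977 = 198.848423

θ=72°: 212.1849
θ=98°: 207.2348
θ=157°: 198.8484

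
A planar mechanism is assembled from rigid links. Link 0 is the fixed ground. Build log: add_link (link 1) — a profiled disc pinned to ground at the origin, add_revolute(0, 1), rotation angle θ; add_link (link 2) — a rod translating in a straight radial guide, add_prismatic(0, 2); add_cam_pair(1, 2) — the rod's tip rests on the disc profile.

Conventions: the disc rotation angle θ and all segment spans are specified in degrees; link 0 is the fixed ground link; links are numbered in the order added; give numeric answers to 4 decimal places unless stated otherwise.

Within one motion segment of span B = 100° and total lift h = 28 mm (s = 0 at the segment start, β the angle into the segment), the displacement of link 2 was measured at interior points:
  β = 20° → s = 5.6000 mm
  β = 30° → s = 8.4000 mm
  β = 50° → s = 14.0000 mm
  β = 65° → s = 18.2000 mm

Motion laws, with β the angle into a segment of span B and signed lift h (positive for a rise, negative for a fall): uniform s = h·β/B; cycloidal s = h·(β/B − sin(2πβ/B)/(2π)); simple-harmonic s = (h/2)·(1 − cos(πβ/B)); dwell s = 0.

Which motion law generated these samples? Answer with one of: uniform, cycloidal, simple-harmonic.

candidates at β/B = r: uniform s = h·r (linear in β); cycloidal s = h·(r − sin(2πr)/(2π)); simple-harmonic s = (h/2)(1 − cos(πr))
β=20°: printed 5.6000 | uniform 5.6000, cycloidal 1.3618, simple-harmonic 2.6738
β=30°: printed 8.4000 | uniform 8.4000, cycloidal 4.1618, simple-harmonic 5.7710
β=50°: printed 14.0000 | uniform 14.0000, cycloidal 14.0000, simple-harmonic 14.0000
β=65°: printed 18.2000 | uniform 18.2000, cycloidal 21.8053, simple-harmonic 20.3559
only one law matches every sample → uniform

uniform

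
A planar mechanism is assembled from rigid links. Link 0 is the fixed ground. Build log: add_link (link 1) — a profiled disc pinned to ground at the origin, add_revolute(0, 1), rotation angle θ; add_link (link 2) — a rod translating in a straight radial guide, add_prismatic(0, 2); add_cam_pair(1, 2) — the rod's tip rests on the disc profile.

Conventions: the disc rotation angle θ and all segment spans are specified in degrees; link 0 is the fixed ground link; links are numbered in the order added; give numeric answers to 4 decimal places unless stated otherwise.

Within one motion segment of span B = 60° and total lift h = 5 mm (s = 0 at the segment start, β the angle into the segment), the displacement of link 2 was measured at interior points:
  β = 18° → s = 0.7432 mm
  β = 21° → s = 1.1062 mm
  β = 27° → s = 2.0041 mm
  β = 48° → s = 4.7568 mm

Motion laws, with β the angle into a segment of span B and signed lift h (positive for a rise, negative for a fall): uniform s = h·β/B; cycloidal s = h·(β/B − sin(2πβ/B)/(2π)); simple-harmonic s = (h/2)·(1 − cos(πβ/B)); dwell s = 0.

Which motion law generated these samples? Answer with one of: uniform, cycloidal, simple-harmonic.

candidates at β/B = r: uniform s = h·r (linear in β); cycloidal s = h·(r − sin(2πr)/(2π)); simple-harmonic s = (h/2)(1 − cos(πr))
β=18°: printed 0.7432 | uniform 1.5000, cycloidal 0.7432, simple-harmonic 1.0305
β=21°: printed 1.1062 | uniform 1.7500, cycloidal 1.1062, simple-harmonic 1.3650
β=27°: printed 2.0041 | uniform 2.2500, cycloidal 2.0041, simple-harmonic 2.1089
β=48°: printed 4.7568 | uniform 4.0000, cycloidal 4.7568, simple-harmonic 4.5225
only one law matches every sample → cycloidal

cycloidal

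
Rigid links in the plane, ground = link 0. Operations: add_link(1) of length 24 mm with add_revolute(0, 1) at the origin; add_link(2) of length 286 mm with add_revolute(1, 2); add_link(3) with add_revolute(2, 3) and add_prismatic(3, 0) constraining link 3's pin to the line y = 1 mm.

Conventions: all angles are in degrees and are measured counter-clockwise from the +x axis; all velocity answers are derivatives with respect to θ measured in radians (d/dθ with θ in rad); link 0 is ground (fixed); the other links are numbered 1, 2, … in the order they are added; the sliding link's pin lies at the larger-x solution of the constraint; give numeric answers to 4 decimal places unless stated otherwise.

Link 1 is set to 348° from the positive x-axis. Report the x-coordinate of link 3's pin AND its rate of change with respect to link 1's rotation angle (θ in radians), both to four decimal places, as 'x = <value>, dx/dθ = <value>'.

geometry: r = 24 mm, L = 286 mm, e = 1 mm
crank pin P = (r cos θ, r sin θ) = (23.475542, -4.989881)
h = r sin θ − e = -4.989881 − 1 = -5.989881
x = r cos θ + √(L² − h²) = 23.475542 + 285.937268 = 309.412811
dx/dθ = −r sin θ − h·r cos θ/√(L² − h²) (θ in radians; h = -5.989881) = 5.481652

x = 309.4128, dx/dθ = 5.4817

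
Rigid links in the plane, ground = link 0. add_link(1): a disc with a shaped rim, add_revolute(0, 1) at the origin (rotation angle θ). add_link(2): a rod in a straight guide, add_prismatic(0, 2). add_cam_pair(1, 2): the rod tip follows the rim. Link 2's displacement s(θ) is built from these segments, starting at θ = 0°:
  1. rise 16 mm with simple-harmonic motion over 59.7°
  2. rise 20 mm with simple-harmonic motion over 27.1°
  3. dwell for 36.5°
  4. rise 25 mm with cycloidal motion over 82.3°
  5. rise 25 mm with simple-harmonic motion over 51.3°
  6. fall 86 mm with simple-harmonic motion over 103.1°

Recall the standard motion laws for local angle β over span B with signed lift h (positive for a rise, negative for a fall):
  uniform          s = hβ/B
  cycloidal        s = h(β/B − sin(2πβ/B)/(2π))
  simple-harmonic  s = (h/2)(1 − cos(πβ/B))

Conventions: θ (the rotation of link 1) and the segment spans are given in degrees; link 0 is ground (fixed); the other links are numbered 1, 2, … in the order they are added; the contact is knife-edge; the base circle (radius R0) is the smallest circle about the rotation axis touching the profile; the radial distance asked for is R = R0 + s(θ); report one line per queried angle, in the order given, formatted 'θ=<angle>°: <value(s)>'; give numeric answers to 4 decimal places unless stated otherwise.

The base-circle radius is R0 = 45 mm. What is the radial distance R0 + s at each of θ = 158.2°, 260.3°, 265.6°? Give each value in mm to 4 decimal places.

segment 1 (0° to 59.7°, simple-harmonic, h = 16) is passed completely: s = 0.0000 + (16) = 16.0000
segment 2 (59.7° to 86.8°, simple-harmonic, h = 20) is passed completely: s = 16.0000 + (20) = 36.0000
segment 3 (86.8° to 123.3°, dwell): s unchanged at 36.0000
θ = 158.2° falls in segment 4 (123.3° to 205.6°, cycloidal, h = 25): β = 158.2 − 123.3 = 34.9°, B = 82.3°; Δs = 25·(0.4241 − sin(2π·0.4241)/(2π)) = 8.7741; s = 36.0000 + 8.7741 = 44.7741
segment 4 (123.3° to 205.6°, cycloidal, h = 25) is passed completely: s = 36.0000 + (25) = 61.0000
segment 5 (205.6° to 256.9°, simple-harmonic, h = 25) is passed completely: s = 61.0000 + (25) = 86.0000
θ = 260.3° falls in segment 6 (256.9° to 360°, simple-harmonic, h = -86): β = 260.3 − 256.9 = 3.4°, B = 103.1°; Δs = -86/2·(1 − cos(π·0.0330)) = -0.2306; s = 86.0000 − 0.2306 = 85.7694
θ = 265.6° falls in segment 6 (256.9° to 360°, simple-harmonic, h = -86): β = 265.6 − 256.9 = 8.7°, B = 103.1°; Δs = -86/2·(1 − cos(π·0.0844)) = -1.5022; s = 86.0000 − 1.5022 = 84.4978
θ=158.2°: R = R0 + s = 45 + 44.7741 = 89.7741
θ=260.3°: R = R0 + s = 45 + 85.7694 = 130.7694
θ=265.6°: R = R0 + s = 45 + 84.4978 = 129.4978

θ=158.2°: 89.7741
θ=260.3°: 130.7694
θ=265.6°: 129.4978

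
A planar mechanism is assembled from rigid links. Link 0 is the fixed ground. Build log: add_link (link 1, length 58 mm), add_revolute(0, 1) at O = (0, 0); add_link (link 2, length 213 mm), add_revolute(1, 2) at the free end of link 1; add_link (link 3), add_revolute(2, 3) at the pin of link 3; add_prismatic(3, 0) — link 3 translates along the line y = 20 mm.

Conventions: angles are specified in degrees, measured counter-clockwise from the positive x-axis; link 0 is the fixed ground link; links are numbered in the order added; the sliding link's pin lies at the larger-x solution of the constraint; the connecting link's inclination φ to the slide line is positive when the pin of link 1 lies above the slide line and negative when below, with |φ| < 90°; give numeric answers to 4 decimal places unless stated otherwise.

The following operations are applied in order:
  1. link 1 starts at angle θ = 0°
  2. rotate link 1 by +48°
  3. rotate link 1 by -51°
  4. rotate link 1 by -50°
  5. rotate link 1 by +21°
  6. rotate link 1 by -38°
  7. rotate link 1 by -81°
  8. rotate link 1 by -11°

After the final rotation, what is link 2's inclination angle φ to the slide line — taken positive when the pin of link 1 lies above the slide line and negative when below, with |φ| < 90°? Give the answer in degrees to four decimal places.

geometry: r = 58 mm, L = 213 mm, e = 20 mm; θ starts at 0°
rotate link 1 by +48°: θ ← 0° +48° = 48°
rotate link 1 by -51°: θ ← 48° -51° = -3°
rotate link 1 by -50°: θ ← -3° -50° = -53°
rotate link 1 by +21°: θ ← -53° +21° = -32°
rotate link 1 by -38°: θ ← -32° -38° = -70°
rotate link 1 by -81°: θ ← -70° -81° = -151°
rotate link 1 by -11°: θ ← -151° -11° = -162°
h = r sin θ − e = -17.922986 − 20 = -37.922986
sin φ = h / L = -37.922986 / 213 = -0.17804219
φ = arcsin(-0.17804219) = -10.255743°

-10.2557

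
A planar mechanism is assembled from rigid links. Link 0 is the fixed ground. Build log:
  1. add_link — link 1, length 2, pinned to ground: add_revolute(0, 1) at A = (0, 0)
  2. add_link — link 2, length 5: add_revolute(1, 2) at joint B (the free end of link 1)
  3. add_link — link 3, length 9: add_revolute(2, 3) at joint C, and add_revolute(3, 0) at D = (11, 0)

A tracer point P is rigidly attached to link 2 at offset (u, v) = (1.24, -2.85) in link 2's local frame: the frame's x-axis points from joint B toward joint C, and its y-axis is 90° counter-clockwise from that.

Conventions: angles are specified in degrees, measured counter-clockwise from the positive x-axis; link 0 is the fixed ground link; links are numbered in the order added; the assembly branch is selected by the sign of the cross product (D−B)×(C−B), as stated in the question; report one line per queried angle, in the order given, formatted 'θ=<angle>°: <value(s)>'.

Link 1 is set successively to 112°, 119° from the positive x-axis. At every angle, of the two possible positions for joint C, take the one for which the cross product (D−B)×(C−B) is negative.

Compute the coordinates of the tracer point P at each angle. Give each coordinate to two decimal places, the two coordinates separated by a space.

A=(0,0), D=(11.00,0)
θ=112°: B = A + 2.00·(cos112°, sin112°) = (-0.7492, 1.8544)
θ=112°: |BD| = 11.8946
θ=112°: circle(B,5.00) ∩ circle(D,9.00): a=3.5933, h=3.4768
θ=112°:   candidates: C₊=(3.3422,4.7284) cross=41.355; C₋=(2.2581,-2.1401) cross=-41.355
θ=112°:   branch - wants cross < 0 → take C=(2.2581,-2.1401) (cross=-41.355)
θ=112°: ex = (C−B)/|BC| = (0.6015,-0.7989); ey = (0.7989,0.6015)
θ=112°: P = B + 1.24·ex + -2.85·ey = (-2.2802,-0.8505)
θ=119°: B = A + 2.00·(cos119°, sin119°) = (-0.9696, 1.7492)
θ=119°: |BD| = 12.0968
θ=119°: circle(B,5.00) ∩ circle(D,9.00): a=3.7337, h=3.3256
θ=119°:   candidates: C₊=(3.2057,4.4999) cross=40.229; C₋=(2.2440,-2.0813) cross=-40.229
θ=119°:   branch - wants cross < 0 → take C=(2.2440,-2.0813) (cross=-40.229)
θ=119°: ex = (C−B)/|BC| = (0.6427,-0.7661); ey = (0.7661,0.6427)
θ=119°: P = B + 1.24·ex + -2.85·ey = (-2.3561,-1.0325)

θ=112°: -2.28 -0.85
θ=119°: -2.36 -1.03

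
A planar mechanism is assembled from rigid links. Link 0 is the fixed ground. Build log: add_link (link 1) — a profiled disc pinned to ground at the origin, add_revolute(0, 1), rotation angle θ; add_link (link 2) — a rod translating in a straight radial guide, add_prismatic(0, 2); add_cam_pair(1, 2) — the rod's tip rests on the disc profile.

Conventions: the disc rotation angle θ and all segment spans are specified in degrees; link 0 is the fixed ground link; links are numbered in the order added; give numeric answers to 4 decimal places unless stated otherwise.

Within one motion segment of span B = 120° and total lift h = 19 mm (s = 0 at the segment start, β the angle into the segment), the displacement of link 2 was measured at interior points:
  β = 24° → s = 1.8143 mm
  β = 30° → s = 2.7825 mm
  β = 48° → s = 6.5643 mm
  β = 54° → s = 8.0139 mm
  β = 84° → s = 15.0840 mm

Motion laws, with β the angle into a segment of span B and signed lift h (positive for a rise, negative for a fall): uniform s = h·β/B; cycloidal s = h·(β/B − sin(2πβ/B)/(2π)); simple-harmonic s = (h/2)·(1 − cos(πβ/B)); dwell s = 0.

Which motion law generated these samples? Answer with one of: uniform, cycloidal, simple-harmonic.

candidates at β/B = r: uniform s = h·r (linear in β); cycloidal s = h·(r − sin(2πr)/(2π)); simple-harmonic s = (h/2)(1 − cos(πr))
β=24°: printed 1.8143 | uniform 3.8000, cycloidal 0.9241, simple-harmonic 1.8143
β=30°: printed 2.7825 | uniform 4.7500, cycloidal 1.7261, simple-harmonic 2.7825
β=48°: printed 6.5643 | uniform 7.6000, cycloidal 5.8226, simple-harmonic 6.5643
β=54°: printed 8.0139 | uniform 8.5500, cycloidal 7.6155, simple-harmonic 8.0139
β=84°: printed 15.0840 | uniform 13.3000, cycloidal 16.1759, simple-harmonic 15.0840
only one law matches every sample → simple-harmonic

simple-harmonic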